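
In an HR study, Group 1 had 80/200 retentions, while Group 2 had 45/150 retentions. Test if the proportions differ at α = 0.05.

p̂₁ = 0.4, p̂₂ = 0.3, pooled p̂ = 0.357. z = 1.932. Critical: ±1.96. Fail to reject H₀.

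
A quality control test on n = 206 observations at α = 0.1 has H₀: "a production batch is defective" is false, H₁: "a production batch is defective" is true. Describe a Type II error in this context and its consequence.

Type II error: failing to reject H₀ when it is false — concluding that a production batch is defective is not supported when in fact it is. Consequence: shipping a defective batch — faulty products reach customers.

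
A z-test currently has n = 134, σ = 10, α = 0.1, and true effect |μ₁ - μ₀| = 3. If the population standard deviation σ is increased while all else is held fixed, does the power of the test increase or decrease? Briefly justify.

Power decreases: a larger σ inflates the standard error σ/√n, pulling the sampling distribution under H₁ back toward the critical value.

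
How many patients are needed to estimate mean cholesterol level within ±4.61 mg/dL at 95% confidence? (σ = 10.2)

n = (z*σ/E)² = (1.96×10.2/4.61)² = 18.8 → n = 19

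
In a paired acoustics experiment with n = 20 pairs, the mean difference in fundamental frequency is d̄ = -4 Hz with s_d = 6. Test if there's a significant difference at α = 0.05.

t = d̄/(s_d/√n) = -4/(6/√20) = -2.981. df = 19, critical t = ±2.093. Reject H₀.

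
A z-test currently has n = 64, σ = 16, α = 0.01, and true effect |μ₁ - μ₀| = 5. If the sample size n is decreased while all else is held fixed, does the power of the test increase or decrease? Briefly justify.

Power decreases: a smaller n inflates the standard error σ/√n, pulling the sampling distribution under H₁ back toward the critical value.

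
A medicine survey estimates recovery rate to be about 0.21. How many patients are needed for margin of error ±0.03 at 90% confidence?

n = z²p(1-p)/E² = 1.645²×0.21×0.79/0.03² = 498.8 → n = 499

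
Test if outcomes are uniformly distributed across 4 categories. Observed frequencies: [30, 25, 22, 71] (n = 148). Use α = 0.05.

Expected = 37 each. χ² = Σ(O-E)²/E = 42.541. df = 3, critical value = 7.815. Reject H₀.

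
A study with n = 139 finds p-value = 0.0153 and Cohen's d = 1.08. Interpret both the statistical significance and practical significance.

Statistically significant (p = 0.0153 < 0.05). Cohen's d = 1.08 indicates a large effect size. Both statistical and practical significance should be considered.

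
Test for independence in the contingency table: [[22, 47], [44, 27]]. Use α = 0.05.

χ² = 12.713. df = 1, critical = 3.841. Reject H₀. Variables are dependent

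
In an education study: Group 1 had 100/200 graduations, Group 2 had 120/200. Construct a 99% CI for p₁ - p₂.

p̂₁ = 0.5, p̂₂ = 0.6. Difference = -0.1. CI = (-0.228, 0.028)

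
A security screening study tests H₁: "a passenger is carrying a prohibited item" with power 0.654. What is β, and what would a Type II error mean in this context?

β = 1 - power = 1 - 0.654 = 0.346. A Type II error is failing to reject H₀ when H₀ is false (false negative) — here, failing to conclude that a passenger is carrying a prohibited item when in fact it is true. Consequence: letting a prohibited item through — security breach.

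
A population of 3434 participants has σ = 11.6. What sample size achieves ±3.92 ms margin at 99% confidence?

Without FPC: n₀ = (2.576×11.6/3.92)² = 58.108. With FPC: n = n₀N/(n₀+N-1) = 57.2 → n = 58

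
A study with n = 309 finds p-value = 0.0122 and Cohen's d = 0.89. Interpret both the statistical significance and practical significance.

Statistically significant (p = 0.0122 < 0.05). Cohen's d = 0.89 indicates a large effect size. Both statistical and practical significance should be considered.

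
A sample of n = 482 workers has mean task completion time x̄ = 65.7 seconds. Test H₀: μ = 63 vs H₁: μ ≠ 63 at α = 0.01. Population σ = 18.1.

z = (x̄ - μ₀)/(σ/√n) = (65.7 - 63)/(18.1/√482) = 3.275. Critical value: ±2.576. Since |3.275| > 2.576, Reject H₀.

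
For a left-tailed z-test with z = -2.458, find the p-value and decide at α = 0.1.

p = P(Z < -2.458) = Φ(-2.458) ≈ 0.007. Since p < 0.1, reject H₀ (significant) at α = 0.1.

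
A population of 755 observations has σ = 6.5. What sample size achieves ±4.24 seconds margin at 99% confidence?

Without FPC: n₀ = (2.576×6.5/4.24)² = 15.595. With FPC: n = n₀N/(n₀+N-1) = 15.3 → n = 16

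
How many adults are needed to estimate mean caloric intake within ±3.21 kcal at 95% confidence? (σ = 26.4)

n = (z*σ/E)² = (1.96×26.4/3.21)² = 259.8 → n = 260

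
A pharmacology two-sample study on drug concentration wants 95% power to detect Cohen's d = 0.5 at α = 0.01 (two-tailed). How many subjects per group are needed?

z_{α/2} = 2.576, z_β = Φ⁻¹(0.95) = 1.645. For medium effect (d = 0.5): n per group = 2(z_{α/2} + z_β)²/d² = 2(2.576 + 1.645)²/0.5² = 142.5 → 143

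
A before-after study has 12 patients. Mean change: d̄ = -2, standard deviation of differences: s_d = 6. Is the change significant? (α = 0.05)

t = d̄/(s_d/√n) = -2/(6/√12) = -1.155. df = 11, critical t = ±2.201. Fail to reject H₀.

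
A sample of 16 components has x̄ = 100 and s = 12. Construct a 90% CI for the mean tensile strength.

CI = x̄ ± t*(s/√n) = 100 ± 1.753(12/√16) = (94.74, 105.26)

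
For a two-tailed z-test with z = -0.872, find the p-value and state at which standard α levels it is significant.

p = 2·P(Z > |-0.872|) = 2·(1 - Φ(0.872)) ≈ 0.3832. Not significant at any standard level.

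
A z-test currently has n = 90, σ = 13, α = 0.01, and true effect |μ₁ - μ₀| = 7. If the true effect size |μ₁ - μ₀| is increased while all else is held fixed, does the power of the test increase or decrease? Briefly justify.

Power increases: a larger true effect increases the non-centrality λ = |μ₁ - μ₀|/(σ/√n).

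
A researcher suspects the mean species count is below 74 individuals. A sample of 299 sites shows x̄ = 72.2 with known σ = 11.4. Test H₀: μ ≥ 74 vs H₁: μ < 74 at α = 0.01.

z = -2.73. Critical value: -2.33. Reject H₀.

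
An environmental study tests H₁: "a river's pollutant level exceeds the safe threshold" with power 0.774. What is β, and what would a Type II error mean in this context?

β = 1 - power = 1 - 0.774 = 0.226. A Type II error is failing to reject H₀ when H₀ is false (false negative) — here, failing to conclude that a river's pollutant level exceeds the safe threshold when in fact it is true. Consequence: allowing unsafe pollution to continue.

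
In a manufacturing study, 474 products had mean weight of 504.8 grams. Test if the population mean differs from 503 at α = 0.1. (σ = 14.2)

z = (x̄ - μ₀)/(σ/√n) = (504.8 - 503)/(14.2/√474) = 2.76. Critical value: ±1.645. Since |2.76| > 1.645, Reject H₀.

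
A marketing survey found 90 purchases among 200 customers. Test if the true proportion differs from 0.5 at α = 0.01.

p̂ = 0.45, p₀ = 0.5. z = (p̂ - p₀)/√(p₀(1-p₀)/n) = -1.414. Critical: ±2.576. Fail to reject H₀.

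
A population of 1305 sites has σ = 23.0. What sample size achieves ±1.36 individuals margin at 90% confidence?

Without FPC: n₀ = (1.645×23.0/1.36)² = 773.944. With FPC: n = n₀N/(n₀+N-1) = 486.1 → n = 487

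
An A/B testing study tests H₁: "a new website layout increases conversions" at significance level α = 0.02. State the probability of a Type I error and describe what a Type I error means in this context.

P(Type I error) = α = 0.02. A Type I error is rejecting H₀ when H₀ is actually true (false positive) — here, concluding that a new website layout increases conversions when in fact this is not the case. Consequence: rolling out a layout that doesn't actually help — wasted engineering effort.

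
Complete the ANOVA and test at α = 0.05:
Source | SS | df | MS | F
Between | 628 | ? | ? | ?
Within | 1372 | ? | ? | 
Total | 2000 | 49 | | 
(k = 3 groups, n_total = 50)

df_between = 2, df_within = 47. MS_between = 314.0, MS_within = 29.19. F = 10.757, F_crit ≈ 3.195. Reject H₀.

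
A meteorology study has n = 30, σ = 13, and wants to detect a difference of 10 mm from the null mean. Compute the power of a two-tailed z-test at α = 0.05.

SE = σ/√n = 13/√30 = 2.373. Non-centrality λ = d/SE = 10/2.373 = 4.213. Power ≈ Φ(λ - z_{α/2}) = Φ(4.213 - 1.96) = Φ(2.253) = 0.988.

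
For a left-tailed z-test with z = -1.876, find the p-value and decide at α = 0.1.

p = P(Z < -1.876) = Φ(-1.876) ≈ 0.0303. Since p < 0.1, reject H₀ (significant) at α = 0.1.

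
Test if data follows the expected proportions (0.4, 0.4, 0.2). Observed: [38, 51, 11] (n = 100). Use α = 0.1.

Expected: [40.0, 40.0, 20.0]. χ² = 7.175. df = 2, critical = 4.605. Reject H₀.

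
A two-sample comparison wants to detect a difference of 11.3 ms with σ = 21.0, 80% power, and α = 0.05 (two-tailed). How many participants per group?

n per group = 2(z_α/2 + z_β)²σ²/d² = 2×(1.96 + 0.84)²×21.0²/11.3² = 54.2 → n = 55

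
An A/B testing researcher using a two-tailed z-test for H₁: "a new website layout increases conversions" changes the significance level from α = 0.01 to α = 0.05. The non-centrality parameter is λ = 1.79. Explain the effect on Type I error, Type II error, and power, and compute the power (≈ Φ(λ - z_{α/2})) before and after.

Increasing α from 0.01 to 0.05:
• Type I error rate increases (α is the Type I rate by definition).
• Critical value moves from z_{α/2} = 2.576 to 1.96, so power = Φ(λ - z_{α/2}) goes from Φ(1.79 - 2.576) = 0.216 to Φ(1.79 - 1.96) = 0.433.
• Type II error rate β = 1 - power therefore decreases (0.784 → 0.567).
Appropriate when false negatives are costly — here, discarding a layout that would have improved conversions — lost revenue.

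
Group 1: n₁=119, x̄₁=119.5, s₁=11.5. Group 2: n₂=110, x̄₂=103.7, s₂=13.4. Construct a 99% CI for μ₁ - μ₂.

Difference = 15.8. SE = √(11.5²/119 + 13.4²/110) = 1.656. CI = (11.53, 20.07)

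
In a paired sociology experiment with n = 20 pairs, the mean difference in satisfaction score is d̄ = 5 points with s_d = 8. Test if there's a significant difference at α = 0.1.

t = d̄/(s_d/√n) = 5/(8/√20) = 2.795. df = 19, critical t = ±1.729. Reject H₀.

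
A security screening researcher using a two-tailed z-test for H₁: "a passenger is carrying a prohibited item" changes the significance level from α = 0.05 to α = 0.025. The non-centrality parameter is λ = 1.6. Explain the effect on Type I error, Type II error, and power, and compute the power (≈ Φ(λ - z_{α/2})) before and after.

Decreasing α from 0.05 to 0.025:
• Type I error rate decreases (α is the Type I rate by definition).
• Critical value moves from z_{α/2} = 1.96 to 2.241, so power = Φ(λ - z_{α/2}) goes from Φ(1.6 - 1.96) = 0.359 to Φ(1.6 - 2.241) = 0.261.
• Type II error rate β = 1 - power therefore increases (0.641 → 0.739).
Appropriate when false positives are costly — here, detaining an innocent passenger — delay and inconvenience.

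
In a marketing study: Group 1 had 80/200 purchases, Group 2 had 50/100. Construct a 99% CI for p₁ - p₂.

p̂₁ = 0.4, p̂₂ = 0.5. Difference = -0.1. CI = (-0.257, 0.057)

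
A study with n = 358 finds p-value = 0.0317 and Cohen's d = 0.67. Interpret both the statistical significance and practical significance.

Statistically significant (p = 0.0317 < 0.05). Cohen's d = 0.67 indicates a medium effect size. Both statistical and practical significance should be considered.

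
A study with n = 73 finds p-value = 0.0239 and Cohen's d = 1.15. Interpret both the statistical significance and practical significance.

Statistically significant (p = 0.0239 < 0.05). Cohen's d = 1.15 indicates a large effect size. Both statistical and practical significance should be considered.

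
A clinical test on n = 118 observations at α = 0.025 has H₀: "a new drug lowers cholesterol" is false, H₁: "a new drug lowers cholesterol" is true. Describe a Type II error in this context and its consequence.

Type II error: failing to reject H₀ when it is false — concluding that a new drug lowers cholesterol is not supported when in fact it is. Consequence: shelving an effective drug — patients miss out on a treatment that would have helped.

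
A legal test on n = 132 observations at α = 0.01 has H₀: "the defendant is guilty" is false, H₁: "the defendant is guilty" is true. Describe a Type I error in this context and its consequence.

Type I error: rejecting H₀ when it is true — concluding that the defendant is guilty when in fact it is not. Consequence: convicting an innocent person.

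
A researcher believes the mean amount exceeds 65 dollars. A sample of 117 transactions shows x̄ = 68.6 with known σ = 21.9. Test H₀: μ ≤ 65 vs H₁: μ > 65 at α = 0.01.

z = 1.778. Critical value: 2.33. Fail to reject H₀.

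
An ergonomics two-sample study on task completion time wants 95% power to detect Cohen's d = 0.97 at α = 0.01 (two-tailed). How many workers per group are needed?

z_{α/2} = 2.576, z_β = Φ⁻¹(0.95) = 1.645. For large effect (d = 0.97): n per group = 2(z_{α/2} + z_β)²/d² = 2(2.576 + 1.645)²/0.97² = 37.9 → 38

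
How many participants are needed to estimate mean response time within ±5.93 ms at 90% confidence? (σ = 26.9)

n = (z*σ/E)² = (1.645×26.9/5.93)² = 55.7 → n = 56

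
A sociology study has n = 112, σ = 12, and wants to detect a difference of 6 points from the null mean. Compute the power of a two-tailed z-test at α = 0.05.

SE = σ/√n = 12/√112 = 1.134. Non-centrality λ = d/SE = 6/1.134 = 5.292. Power ≈ Φ(λ - z_{α/2}) = Φ(5.292 - 1.96) = Φ(3.332) = 1.0.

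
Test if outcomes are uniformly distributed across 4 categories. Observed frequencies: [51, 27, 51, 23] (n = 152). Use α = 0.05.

Expected = 38 each. χ² = Σ(O-E)²/E = 18.0. df = 3, critical value = 7.815. Reject H₀.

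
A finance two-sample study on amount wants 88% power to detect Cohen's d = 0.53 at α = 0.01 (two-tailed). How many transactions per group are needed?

z_{α/2} = 2.576, z_β = Φ⁻¹(0.88) = 1.175. For medium effect (d = 0.53): n per group = 2(z_{α/2} + z_β)²/d² = 2(2.576 + 1.175)²/0.53² = 100.2 → 101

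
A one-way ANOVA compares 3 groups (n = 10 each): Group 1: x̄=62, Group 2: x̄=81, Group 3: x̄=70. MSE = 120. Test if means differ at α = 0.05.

Grand mean = 71.0. SS_between = 1820.0, MS_between = 910.0. F = 7.583, F_crit ≈ 3.354. Reject H₀.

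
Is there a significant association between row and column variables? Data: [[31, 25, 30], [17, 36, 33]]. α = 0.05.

χ² = 6.21. df = 2, critical = 5.991. Reject H₀. Variables are dependent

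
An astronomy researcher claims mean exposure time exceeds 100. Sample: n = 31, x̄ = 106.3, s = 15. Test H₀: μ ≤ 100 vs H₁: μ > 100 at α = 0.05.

t = (106.3 - 100)/(15/√31) = 2.338, df = 30. Critical t = 1.697. Reject H₀.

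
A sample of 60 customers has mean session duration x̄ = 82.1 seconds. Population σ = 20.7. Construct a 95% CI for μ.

CI = x̄ ± z*(σ/√n) = 82.1 ± 1.96(20.7/√60) = 82.1 ± 5.24 = (76.86, 87.34)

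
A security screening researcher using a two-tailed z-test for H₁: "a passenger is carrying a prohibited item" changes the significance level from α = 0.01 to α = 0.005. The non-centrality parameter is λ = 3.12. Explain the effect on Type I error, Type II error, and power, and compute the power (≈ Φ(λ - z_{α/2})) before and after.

Decreasing α from 0.01 to 0.005:
• Type I error rate decreases (α is the Type I rate by definition).
• Critical value moves from z_{α/2} = 2.576 to 2.807, so power = Φ(λ - z_{α/2}) goes from Φ(3.12 - 2.576) = 0.707 to Φ(3.12 - 2.807) = 0.623.
• Type II error rate β = 1 - power therefore increases (0.293 → 0.377).
Appropriate when false positives are costly — here, detaining an innocent passenger — delay and inconvenience.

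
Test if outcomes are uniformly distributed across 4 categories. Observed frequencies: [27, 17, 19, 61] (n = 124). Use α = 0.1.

Expected = 31 each. χ² = Σ(O-E)²/E = 40.516. df = 3, critical value = 6.251. Reject H₀.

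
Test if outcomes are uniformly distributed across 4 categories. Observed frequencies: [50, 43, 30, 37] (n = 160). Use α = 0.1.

Expected = 40 each. χ² = Σ(O-E)²/E = 5.45. df = 3, critical value = 6.251. Fail to reject H₀.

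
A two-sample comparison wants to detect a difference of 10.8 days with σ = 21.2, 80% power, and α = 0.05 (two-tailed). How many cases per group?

n per group = 2(z_α/2 + z_β)²σ²/d² = 2×(1.96 + 0.84)²×21.2²/10.8² = 60.4 → n = 61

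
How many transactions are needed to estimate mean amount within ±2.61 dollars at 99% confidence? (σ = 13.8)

n = (z*σ/E)² = (2.576×13.8/2.61)² = 185.5 → n = 186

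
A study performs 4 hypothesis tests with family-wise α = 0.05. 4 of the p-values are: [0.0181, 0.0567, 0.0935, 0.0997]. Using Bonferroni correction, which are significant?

Bonferroni α = 0.05/4 = 0.0125. None of the given p-values are significant.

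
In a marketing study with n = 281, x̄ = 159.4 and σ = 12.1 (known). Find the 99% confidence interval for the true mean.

CI = x̄ ± z*(σ/√n) = 159.4 ± 2.576(12.1/√281) = 159.4 ± 1.86 = (157.54, 161.26)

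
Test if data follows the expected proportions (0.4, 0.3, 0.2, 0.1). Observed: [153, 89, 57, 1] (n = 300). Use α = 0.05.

Expected: [120.0, 90.0, 60.0, 30.0]. χ² = 37.269. df = 3, critical = 7.815. Reject H₀.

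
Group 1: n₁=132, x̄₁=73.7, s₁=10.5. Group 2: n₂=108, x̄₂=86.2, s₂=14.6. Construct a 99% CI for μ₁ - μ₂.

Difference = -12.5. SE = √(10.5²/132 + 14.6²/108) = 1.676. CI = (-16.82, -8.18)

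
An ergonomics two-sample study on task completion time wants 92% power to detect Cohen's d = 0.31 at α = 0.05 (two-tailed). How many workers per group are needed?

z_{α/2} = 1.96, z_β = Φ⁻¹(0.92) = 1.405. For small effect (d = 0.31): n per group = 2(z_{α/2} + z_β)²/d² = 2(1.96 + 1.405)²/0.31² = 235.7 → 236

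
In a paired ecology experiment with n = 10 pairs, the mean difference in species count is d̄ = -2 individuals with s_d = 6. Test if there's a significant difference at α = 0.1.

t = d̄/(s_d/√n) = -2/(6/√10) = -1.054. df = 9, critical t = ±1.833. Fail to reject H₀.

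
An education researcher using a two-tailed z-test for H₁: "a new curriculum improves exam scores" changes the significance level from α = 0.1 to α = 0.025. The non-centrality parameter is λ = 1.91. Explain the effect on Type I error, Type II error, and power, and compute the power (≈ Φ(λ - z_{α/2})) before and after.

Decreasing α from 0.1 to 0.025:
• Type I error rate decreases (α is the Type I rate by definition).
• Critical value moves from z_{α/2} = 1.645 to 2.241, so power = Φ(λ - z_{α/2}) goes from Φ(1.91 - 1.645) = 0.604 to Φ(1.91 - 2.241) = 0.37.
• Type II error rate β = 1 - power therefore increases (0.396 → 0.63).
Appropriate when false positives are costly — here, adopting a curriculum that gives no real benefit — disruption for nothing.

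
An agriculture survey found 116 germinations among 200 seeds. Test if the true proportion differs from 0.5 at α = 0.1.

p̂ = 0.58, p₀ = 0.5. z = (p̂ - p₀)/√(p₀(1-p₀)/n) = 2.263. Critical: ±1.645. Reject H₀.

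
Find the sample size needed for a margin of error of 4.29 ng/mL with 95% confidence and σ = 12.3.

n = (z*σ/E)² = (1.96×12.3/4.29)² = 31.6 → n = 32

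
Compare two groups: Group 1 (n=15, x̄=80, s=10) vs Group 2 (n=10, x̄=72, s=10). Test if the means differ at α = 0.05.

Pooled sp = 10.0. t = 1.96, df = 23. Critical t = ±2.069. Fail to reject H₀.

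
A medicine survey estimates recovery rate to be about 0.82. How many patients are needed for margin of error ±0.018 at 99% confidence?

n = z²p(1-p)/E² = 2.576²×0.82×0.18/0.018² = 3023.0 → n = 3023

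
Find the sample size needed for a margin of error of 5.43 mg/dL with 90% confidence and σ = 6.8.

n = (z*σ/E)² = (1.645×6.8/5.43)² = 4.2 → n = 5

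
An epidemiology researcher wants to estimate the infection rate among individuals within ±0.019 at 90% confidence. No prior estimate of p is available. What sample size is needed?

Conservative approach: use p = 0.5 (maximizes p(1-p) = 0.25). n = z²(0.25)/E² = 1.645²×0.25/0.019² = 1874.0 → n = 1874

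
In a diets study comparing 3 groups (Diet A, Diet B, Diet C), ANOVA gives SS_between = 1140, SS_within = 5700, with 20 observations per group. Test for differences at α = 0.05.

df_between = 2, df_within = 57. F = MS_between/MS_within = 570.0/100.0 = 5.7. F_crit ≈ 3.159. Reject H₀. At least one mean differs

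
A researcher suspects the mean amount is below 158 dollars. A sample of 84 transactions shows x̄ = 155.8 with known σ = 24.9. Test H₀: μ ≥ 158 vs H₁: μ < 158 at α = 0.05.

z = -0.81. Critical value: -1.645. Fail to reject H₀.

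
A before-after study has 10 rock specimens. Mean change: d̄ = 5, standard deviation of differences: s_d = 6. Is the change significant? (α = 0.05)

t = d̄/(s_d/√n) = 5/(6/√10) = 2.635. df = 9, critical t = ±2.262. Reject H₀.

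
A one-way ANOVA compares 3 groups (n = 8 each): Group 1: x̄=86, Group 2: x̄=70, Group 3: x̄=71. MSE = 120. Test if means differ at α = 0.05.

Grand mean = 75.67. SS_between = 1285.33, MS_between = 642.67. F = 5.356, F_crit ≈ 3.467. Reject H₀.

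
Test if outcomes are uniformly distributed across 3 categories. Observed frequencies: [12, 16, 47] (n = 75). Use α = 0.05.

Expected = 25 each. χ² = Σ(O-E)²/E = 29.36. df = 2, critical value = 5.991. Reject H₀.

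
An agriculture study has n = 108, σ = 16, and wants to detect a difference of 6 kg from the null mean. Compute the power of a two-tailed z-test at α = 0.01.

SE = σ/√n = 16/√108 = 1.54. Non-centrality λ = d/SE = 6/1.54 = 3.897. Power ≈ Φ(λ - z_{α/2}) = Φ(3.897 - 2.576) = Φ(1.321) = 0.907.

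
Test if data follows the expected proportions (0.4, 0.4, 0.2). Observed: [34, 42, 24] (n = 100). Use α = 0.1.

Expected: [40.0, 40.0, 20.0]. χ² = 1.8. df = 2, critical = 4.605. Fail to reject H₀.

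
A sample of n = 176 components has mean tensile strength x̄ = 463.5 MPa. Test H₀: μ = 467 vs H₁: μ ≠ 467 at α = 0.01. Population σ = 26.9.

z = (x̄ - μ₀)/(σ/√n) = (463.5 - 467)/(26.9/√176) = -1.726. Critical value: ±2.576. Since |-1.726| ≤ 2.576, Fail to reject H₀.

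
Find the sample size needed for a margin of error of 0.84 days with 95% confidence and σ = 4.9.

n = (z*σ/E)² = (1.96×4.9/0.84)² = 130.7 → n = 131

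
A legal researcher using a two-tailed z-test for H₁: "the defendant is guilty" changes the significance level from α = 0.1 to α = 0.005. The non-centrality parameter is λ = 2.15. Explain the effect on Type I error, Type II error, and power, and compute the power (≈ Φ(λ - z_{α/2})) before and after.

Decreasing α from 0.1 to 0.005:
• Type I error rate decreases (α is the Type I rate by definition).
• Critical value moves from z_{α/2} = 1.645 to 2.807, so power = Φ(λ - z_{α/2}) goes from Φ(2.15 - 1.645) = 0.693 to Φ(2.15 - 2.807) = 0.256.
• Type II error rate β = 1 - power therefore increases (0.307 → 0.744).
Appropriate when false positives are costly — here, convicting an innocent person.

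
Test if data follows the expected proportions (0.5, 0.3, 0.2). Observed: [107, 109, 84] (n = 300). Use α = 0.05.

Expected: [150.0, 90.0, 60.0]. χ² = 25.938. df = 2, critical = 5.991. Reject H₀.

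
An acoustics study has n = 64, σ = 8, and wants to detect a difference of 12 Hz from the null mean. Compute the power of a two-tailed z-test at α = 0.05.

SE = σ/√n = 8/√64 = 1.0. Non-centrality λ = d/SE = 12/1.0 = 12.0. Power ≈ Φ(λ - z_{α/2}) = Φ(12.0 - 1.96) = Φ(10.04) = 1.0.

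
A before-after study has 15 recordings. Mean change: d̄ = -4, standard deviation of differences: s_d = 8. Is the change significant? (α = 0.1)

t = d̄/(s_d/√n) = -4/(8/√15) = -1.936. df = 14, critical t = ±1.761. Reject H₀.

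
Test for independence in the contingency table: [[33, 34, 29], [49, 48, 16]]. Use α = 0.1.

χ² = 7.937. df = 2, critical = 4.605. Reject H₀. Variables are dependent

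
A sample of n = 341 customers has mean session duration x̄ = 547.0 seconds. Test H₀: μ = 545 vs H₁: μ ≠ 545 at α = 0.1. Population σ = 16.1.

z = (x̄ - μ₀)/(σ/√n) = (547.0 - 545)/(16.1/√341) = 2.294. Critical value: ±1.645. Since |2.294| > 1.645, Reject H₀.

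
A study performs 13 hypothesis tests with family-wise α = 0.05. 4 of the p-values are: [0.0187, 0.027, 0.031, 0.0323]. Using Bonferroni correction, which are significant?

Bonferroni α = 0.05/13 = 0.00385. None of the given p-values are significant.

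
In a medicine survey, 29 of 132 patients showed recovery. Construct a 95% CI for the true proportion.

p̂ = 0.22. CI = p̂ ± z*√(p̂(1-p̂)/n) = (0.149, 0.29)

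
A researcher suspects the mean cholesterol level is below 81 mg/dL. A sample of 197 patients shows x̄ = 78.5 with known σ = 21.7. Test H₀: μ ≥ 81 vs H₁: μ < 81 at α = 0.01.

z = -1.617. Critical value: -2.33. Fail to reject H₀.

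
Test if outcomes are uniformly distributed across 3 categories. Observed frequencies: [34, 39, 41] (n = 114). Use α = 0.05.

Expected = 38 each. χ² = Σ(O-E)²/E = 0.684. df = 2, critical value = 5.991. Fail to reject H₀.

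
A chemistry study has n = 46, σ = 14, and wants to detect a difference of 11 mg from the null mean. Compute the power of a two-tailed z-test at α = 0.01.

SE = σ/√n = 14/√46 = 2.064. Non-centrality λ = d/SE = 11/2.064 = 5.329. Power ≈ Φ(λ - z_{α/2}) = Φ(5.329 - 2.576) = Φ(2.753) = 0.997.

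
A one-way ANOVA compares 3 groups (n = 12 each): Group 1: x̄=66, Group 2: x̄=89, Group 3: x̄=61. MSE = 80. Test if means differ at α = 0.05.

Grand mean = 72.0. SS_between = 5352.0, MS_between = 2676.0. F = 33.45, F_crit ≈ 3.285. Reject H₀.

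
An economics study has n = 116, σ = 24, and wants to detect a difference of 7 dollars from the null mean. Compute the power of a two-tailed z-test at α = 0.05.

SE = σ/√n = 24/√116 = 2.228. Non-centrality λ = d/SE = 7/2.228 = 3.141. Power ≈ Φ(λ - z_{α/2}) = Φ(3.141 - 1.96) = Φ(1.181) = 0.881.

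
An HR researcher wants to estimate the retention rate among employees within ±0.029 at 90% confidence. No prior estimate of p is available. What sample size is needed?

Conservative approach: use p = 0.5 (maximizes p(1-p) = 0.25). n = z²(0.25)/E² = 1.645²×0.25/0.029² = 804.4 → n = 805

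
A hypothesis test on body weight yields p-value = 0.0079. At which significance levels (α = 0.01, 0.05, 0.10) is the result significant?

p = 0.0079. Significant at: α = 0.01, 0.05, 0.1.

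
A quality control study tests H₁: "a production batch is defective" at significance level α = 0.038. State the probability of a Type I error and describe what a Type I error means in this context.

P(Type I error) = α = 0.038. A Type I error is rejecting H₀ when H₀ is actually true (false positive) — here, concluding that a production batch is defective when in fact this is not the case. Consequence: scrapping a good batch — wasted material and cost for no reason.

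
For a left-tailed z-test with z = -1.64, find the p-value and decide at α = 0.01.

p = P(Z < -1.64) = Φ(-1.64) ≈ 0.0505. Since p ≥ 0.01, fail to reject H₀ (not significant) at α = 0.01.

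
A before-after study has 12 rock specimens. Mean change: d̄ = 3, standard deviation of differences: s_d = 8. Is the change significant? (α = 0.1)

t = d̄/(s_d/√n) = 3/(8/√12) = 1.299. df = 11, critical t = ±1.796. Fail to reject H₀.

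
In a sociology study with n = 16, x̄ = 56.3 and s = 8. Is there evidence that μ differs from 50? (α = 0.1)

t = (x̄ - μ₀)/(s/√n) = (56.3 - 50)/(8/√16) = 3.15. df = 15, critical t = ±1.753. Reject H₀.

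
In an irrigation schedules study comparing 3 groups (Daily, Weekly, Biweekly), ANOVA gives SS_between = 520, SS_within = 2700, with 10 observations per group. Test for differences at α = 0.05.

df_between = 2, df_within = 27. F = MS_between/MS_within = 260.0/100.0 = 2.6. F_crit ≈ 3.354. Fail to reject H₀.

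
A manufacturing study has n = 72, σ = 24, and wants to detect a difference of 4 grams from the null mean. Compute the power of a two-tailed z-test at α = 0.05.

SE = σ/√n = 24/√72 = 2.828. Non-centrality λ = d/SE = 4/2.828 = 1.414. Power ≈ Φ(λ - z_{α/2}) = Φ(1.414 - 1.96) = Φ(-0.546) = 0.293.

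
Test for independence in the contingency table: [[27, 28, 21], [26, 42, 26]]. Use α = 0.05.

χ² = 1.461. df = 2, critical = 5.991. Fail to reject H₀. No evidence of dependence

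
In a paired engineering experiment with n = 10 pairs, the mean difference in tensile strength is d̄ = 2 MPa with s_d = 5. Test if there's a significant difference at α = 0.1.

t = d̄/(s_d/√n) = 2/(5/√10) = 1.265. df = 9, critical t = ±1.833. Fail to reject H₀.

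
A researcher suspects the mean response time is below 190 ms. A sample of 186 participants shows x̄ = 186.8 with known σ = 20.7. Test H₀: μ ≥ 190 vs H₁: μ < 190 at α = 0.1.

z = -2.108. Critical value: -1.28. Reject H₀.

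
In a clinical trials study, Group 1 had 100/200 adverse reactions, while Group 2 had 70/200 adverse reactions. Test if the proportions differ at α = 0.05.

p̂₁ = 0.5, p̂₂ = 0.35, pooled p̂ = 0.425. z = 3.034. Critical: ±1.96. Reject H₀.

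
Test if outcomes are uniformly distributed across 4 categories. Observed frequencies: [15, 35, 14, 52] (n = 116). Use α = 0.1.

Expected = 29 each. χ² = Σ(O-E)²/E = 34.0. df = 3, critical value = 6.251. Reject H₀.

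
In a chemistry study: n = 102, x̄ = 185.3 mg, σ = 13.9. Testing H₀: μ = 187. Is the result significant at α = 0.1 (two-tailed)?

z = (185.3 - 187)/(13.9/√102) = -1.235. Since |z| ≤ 1.645, not significant at α = 0.1.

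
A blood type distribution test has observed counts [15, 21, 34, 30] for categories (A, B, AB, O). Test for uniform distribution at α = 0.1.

Expected = 25 each. χ² = Σ(O-E)²/E = 8.88. df = 3, critical value = 6.251. Reject H₀.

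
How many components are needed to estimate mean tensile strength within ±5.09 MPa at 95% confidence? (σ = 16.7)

n = (z*σ/E)² = (1.96×16.7/5.09)² = 41.4 → n = 42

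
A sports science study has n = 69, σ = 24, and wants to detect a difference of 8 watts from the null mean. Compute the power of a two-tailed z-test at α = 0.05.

SE = σ/√n = 24/√69 = 2.889. Non-centrality λ = d/SE = 8/2.889 = 2.769. Power ≈ Φ(λ - z_{α/2}) = Φ(2.769 - 1.96) = Φ(0.809) = 0.791.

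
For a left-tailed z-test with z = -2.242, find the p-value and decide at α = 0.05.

p = P(Z < -2.242) = Φ(-2.242) ≈ 0.0125. Since p < 0.05, reject H₀ (significant) at α = 0.05.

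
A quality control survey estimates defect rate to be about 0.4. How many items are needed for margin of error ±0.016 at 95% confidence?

n = z²p(1-p)/E² = 1.96²×0.4×0.6/0.016² = 3601.5 → n = 3602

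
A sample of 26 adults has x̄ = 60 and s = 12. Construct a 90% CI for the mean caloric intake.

CI = x̄ ± t*(s/√n) = 60 ± 1.708(12/√26) = (55.98, 64.02)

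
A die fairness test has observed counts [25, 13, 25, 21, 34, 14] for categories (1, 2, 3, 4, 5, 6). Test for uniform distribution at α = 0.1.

Expected = 22 each. χ² = Σ(O-E)²/E = 14.0. df = 5, critical value = 9.236. Reject H₀.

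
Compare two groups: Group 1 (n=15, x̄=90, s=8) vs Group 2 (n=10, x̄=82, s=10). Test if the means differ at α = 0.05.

Pooled sp = 8.84. t = 2.218, df = 23. Critical t = ±2.069. Reject H₀.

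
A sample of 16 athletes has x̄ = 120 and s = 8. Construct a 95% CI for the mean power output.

CI = x̄ ± t*(s/√n) = 120 ± 2.131(8/√16) = (115.74, 124.26)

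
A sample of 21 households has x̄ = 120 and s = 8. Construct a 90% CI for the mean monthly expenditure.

CI = x̄ ± t*(s/√n) = 120 ± 1.725(8/√21) = (116.99, 123.01)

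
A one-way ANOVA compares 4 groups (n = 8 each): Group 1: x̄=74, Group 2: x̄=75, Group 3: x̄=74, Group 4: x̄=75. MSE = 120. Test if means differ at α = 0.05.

Grand mean = 74.5. SS_between = 8.0, MS_between = 2.67. F = 0.022, F_crit ≈ 2.947. Fail to reject H₀.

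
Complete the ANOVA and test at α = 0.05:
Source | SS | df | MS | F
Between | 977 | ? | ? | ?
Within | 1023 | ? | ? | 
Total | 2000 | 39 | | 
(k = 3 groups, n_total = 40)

df_between = 2, df_within = 37. MS_between = 488.5, MS_within = 27.65. F = 17.668, F_crit ≈ 3.252. Reject H₀.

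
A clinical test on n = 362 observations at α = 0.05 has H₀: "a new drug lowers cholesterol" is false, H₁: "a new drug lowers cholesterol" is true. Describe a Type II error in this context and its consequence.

Type II error: failing to reject H₀ when it is false — concluding that a new drug lowers cholesterol is not supported when in fact it is. Consequence: shelving an effective drug — patients miss out on a treatment that would have helped.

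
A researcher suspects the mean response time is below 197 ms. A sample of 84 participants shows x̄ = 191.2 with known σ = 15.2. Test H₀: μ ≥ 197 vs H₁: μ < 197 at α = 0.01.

z = -3.497. Critical value: -2.33. Reject H₀.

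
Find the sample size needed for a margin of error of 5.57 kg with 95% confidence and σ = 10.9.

n = (z*σ/E)² = (1.96×10.9/5.57)² = 14.7 → n = 15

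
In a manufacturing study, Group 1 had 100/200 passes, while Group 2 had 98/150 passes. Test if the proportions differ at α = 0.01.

p̂₁ = 0.5, p̂₂ = 0.653, pooled p̂ = 0.566. z = -2.864. Critical: ±2.576. Reject H₀.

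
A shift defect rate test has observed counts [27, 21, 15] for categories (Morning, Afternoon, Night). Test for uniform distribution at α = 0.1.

Expected = 21 each. χ² = Σ(O-E)²/E = 3.429. df = 2, critical value = 4.605. Fail to reject H₀.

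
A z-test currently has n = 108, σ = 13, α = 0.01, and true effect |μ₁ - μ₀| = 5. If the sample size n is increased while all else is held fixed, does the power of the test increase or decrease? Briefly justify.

Power increases: a larger n shrinks the standard error σ/√n, moving the sampling distribution under H₁ further from the critical value.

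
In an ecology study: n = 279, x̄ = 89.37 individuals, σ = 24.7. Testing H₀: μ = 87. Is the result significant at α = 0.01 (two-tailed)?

z = (89.37 - 87)/(24.7/√279) = 1.603. Since |z| ≤ 2.576, not significant at α = 0.01.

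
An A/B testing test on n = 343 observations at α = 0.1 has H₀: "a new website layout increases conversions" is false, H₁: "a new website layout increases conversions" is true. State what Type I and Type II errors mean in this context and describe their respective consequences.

Type I (false positive): concluding that a new website layout increases conversions when it is not — rolling out a layout that doesn't actually help — wasted engineering effort. Type II (false negative): failing to conclude that a new website layout increases conversions when it is — discarding a layout that would have improved conversions — lost revenue. Which is costlier depends on domain priorities and is a judgement call rather than a statistical fact.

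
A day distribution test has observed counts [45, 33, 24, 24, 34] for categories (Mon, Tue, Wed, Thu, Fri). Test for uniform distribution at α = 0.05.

Expected = 32 each. χ² = Σ(O-E)²/E = 9.438. df = 4, critical value = 9.488. Fail to reject H₀.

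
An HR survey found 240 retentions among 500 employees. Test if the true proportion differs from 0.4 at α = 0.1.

p̂ = 0.48, p₀ = 0.4. z = (p̂ - p₀)/√(p₀(1-p₀)/n) = 3.651. Critical: ±1.645. Reject H₀.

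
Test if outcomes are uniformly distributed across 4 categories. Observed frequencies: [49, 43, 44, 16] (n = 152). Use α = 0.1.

Expected = 38 each. χ² = Σ(O-E)²/E = 17.526. df = 3, critical value = 6.251. Reject H₀.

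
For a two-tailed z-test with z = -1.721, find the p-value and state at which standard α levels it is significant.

p = 2·P(Z > |-1.721|) = 2·(1 - Φ(1.721)) ≈ 0.0853. Significant at α = 0.1.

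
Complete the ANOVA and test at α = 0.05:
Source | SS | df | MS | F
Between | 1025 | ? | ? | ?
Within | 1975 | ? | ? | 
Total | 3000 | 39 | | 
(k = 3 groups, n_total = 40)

df_between = 2, df_within = 37. MS_between = 512.5, MS_within = 53.38. F = 9.601, F_crit ≈ 3.252. Reject H₀.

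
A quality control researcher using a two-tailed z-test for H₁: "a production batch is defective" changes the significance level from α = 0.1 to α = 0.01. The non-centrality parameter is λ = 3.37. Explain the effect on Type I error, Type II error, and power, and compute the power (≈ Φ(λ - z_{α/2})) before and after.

Decreasing α from 0.1 to 0.01:
• Type I error rate decreases (α is the Type I rate by definition).
• Critical value moves from z_{α/2} = 1.645 to 2.576, so power = Φ(λ - z_{α/2}) goes from Φ(3.37 - 1.645) = 0.958 to Φ(3.37 - 2.576) = 0.786.
• Type II error rate β = 1 - power therefore increases (0.042 → 0.214).
Appropriate when false positives are costly — here, scrapping a good batch — wasted material and cost for no reason.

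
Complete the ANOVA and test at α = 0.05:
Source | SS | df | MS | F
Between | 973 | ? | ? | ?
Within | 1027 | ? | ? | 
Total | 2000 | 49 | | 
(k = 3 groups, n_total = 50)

df_between = 2, df_within = 47. MS_between = 486.5, MS_within = 21.85. F = 22.264, F_crit ≈ 3.195. Reject H₀.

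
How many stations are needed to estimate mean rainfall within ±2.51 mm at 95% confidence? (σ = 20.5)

n = (z*σ/E)² = (1.96×20.5/2.51)² = 256.3 → n = 257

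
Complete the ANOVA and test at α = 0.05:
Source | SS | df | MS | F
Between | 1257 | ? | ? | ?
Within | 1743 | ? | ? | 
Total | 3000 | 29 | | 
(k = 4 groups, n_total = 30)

df_between = 3, df_within = 26. MS_between = 419.0, MS_within = 67.04. F = 6.25, F_crit ≈ 2.975. Reject H₀.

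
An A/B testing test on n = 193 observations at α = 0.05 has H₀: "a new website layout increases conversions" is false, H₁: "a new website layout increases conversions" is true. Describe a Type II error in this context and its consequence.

Type II error: failing to reject H₀ when it is false — concluding that a new website layout increases conversions is not supported when in fact it is. Consequence: discarding a layout that would have improved conversions — lost revenue.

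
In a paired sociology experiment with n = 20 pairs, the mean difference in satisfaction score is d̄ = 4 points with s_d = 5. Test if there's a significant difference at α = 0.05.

t = d̄/(s_d/√n) = 4/(5/√20) = 3.578. df = 19, critical t = ±2.093. Reject H₀.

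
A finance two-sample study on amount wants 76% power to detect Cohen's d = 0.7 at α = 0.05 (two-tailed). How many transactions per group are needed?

z_{α/2} = 1.96, z_β = Φ⁻¹(0.76) = 0.706. For medium effect (d = 0.7): n per group = 2(z_{α/2} + z_β)²/d² = 2(1.96 + 0.706)²/0.7² = 29.01 → 30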